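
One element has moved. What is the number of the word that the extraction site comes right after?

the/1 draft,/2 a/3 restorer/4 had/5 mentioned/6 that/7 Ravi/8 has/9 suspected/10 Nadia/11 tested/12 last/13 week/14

12

The displaced element is "the draft" (word 2).
It is linked across 2 clause boundaries (that → Ø).
It functions as the direct object of "tested", so the gap sits immediately after word 12 ("tested").
Base order: A restorer had mentioned that Ravi has suspected Nadia tested the draft last week.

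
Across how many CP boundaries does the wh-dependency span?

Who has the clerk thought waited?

"who" is extracted from the subject of "waited".
Boundaries crossed, outermost first: [Ø] — 1 in total.

1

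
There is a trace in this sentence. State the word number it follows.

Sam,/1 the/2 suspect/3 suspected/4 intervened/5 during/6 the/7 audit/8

The displaced element is "Sam" (word 1).
It is linked across 1 clause boundary (Ø).
It functions as the subject of "intervened", so the gap sits immediately after word 4 ("suspected").
Base order: The suspect suspected Sam intervened during the audit.

4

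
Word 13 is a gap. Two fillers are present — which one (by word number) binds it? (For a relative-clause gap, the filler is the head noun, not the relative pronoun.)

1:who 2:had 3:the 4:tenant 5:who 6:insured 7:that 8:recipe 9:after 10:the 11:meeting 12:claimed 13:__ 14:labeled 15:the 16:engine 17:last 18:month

1

The marked gap is the subject of "labeled".
Its filler is the fronted wh-phrase "who", at word 1.
(The other dependency links word 4 to a gap after word 5.)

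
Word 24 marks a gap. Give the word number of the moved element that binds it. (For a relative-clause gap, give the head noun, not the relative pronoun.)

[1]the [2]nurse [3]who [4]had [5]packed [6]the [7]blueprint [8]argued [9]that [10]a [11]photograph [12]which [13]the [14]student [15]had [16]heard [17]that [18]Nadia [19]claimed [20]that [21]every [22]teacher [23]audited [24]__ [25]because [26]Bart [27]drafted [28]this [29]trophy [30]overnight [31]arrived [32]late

11

The gap at 24 is the object of "audited", inside a relative clause.
The relative pronoun is "which" (word 12); it is bound by the head noun immediately before it.
Its filler is the head noun "photograph", at word 11.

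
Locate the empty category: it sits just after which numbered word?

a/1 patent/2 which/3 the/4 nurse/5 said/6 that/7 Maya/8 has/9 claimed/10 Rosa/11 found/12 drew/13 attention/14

12

The displaced element is "a patent" (word 2).
It is linked across 2 clause boundaries (that → Ø).
It functions as the direct object of "found", so the gap sits immediately after word 12 ("found").
Base order: The nurse said that Maya has claimed Rosa found a patent.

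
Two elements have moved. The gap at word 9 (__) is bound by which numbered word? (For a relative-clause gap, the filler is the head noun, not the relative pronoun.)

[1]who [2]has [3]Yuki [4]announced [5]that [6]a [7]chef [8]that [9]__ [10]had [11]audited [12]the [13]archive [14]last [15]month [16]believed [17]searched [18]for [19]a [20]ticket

The marked gap is inside the relative clause, the subject of "audited".
Its filler is the head noun "chef" (via "that"), at word 7.
(The other dependency links word 1 to a gap after word 16.)

7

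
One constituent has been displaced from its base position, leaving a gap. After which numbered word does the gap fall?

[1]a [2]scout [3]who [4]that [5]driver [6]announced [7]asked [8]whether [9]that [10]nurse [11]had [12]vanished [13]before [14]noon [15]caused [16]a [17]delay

6

The displaced element is "a scout" (word 2).
It is linked across 1 clause boundary (Ø).
It functions as the subject of "asked", so the gap sits immediately after word 6 ("announced").
Base order: That driver announced that a scout asked whether that nurse had vanished before noon.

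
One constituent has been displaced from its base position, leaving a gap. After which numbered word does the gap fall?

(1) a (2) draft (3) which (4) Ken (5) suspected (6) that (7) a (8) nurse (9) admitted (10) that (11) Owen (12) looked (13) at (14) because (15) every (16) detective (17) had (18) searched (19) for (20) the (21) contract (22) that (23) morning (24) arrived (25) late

The displaced element is "a draft" (word 2).
It is linked across 2 clause boundaries (that → that).
It functions as the object of the preposition "at" of "looked", so the gap sits immediately after word 13 ("at").
Base order: Ken suspected that a nurse admitted that Owen looked at a draft because every detective had searched for the contract that morning.

13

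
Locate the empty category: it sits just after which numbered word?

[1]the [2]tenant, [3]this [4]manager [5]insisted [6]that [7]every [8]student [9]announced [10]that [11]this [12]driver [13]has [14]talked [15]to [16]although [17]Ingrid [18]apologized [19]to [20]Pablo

The displaced element is "the tenant" (word 2).
It is linked across 2 clause boundaries (that → that).
It functions as the object of the preposition "to" of "talked", so the gap sits immediately after word 15 ("to").
Base order: This manager insisted that every student announced that this driver has talked to the tenant although Ingrid apologized to Pablo.

15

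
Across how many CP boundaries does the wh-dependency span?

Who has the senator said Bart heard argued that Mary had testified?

2

"who" is extracted from the subject of "argued".
Boundaries crossed, outermost first: [Ø], [Ø] — 2 in total.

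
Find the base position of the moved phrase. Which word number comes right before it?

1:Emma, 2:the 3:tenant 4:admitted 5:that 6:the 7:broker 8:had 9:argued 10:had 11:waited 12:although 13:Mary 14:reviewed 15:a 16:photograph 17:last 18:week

9

The displaced element is "Emma" (word 1).
It is linked across 2 clause boundaries (that → Ø).
It functions as the subject of "waited", so the gap sits immediately after word 9 ("argued").
Base order: The tenant admitted that the broker had argued that Emma had waited although Mary reviewed a photograph last week.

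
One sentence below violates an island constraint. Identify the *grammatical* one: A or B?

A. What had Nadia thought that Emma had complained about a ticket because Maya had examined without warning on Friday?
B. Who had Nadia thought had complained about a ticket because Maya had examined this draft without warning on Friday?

B

In A, the wh-phrase is extracted from inside an adjunct island (introduced by "because"), which blocks movement.
In B, the extraction path crosses only that-complement boundaries, which are transparent.
So B is grammatical.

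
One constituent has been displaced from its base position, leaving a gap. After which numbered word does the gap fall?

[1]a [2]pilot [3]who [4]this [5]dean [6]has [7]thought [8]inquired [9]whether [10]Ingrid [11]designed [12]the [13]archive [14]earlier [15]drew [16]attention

7

The displaced element is "a pilot" (word 2).
It is linked across 1 clause boundary (Ø).
It functions as the subject of "inquired", so the gap sits immediately after word 7 ("thought").
Base order: This dean has thought that a pilot inquired whether Ingrid designed the archive earlier.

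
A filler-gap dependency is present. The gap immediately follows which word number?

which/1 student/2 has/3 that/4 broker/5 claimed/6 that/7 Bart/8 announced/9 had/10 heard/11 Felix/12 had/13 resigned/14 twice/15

9

The displaced element is "which student" (word 2).
It is linked across 2 clause boundaries (that → Ø).
It functions as the subject of "heard", so the gap sits immediately after word 9 ("announced").
Base order: That broker has claimed that Bart announced that which student had heard Felix had resigned twice.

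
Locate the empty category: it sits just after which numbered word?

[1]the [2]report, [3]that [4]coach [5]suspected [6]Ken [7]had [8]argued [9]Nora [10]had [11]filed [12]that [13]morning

11

The displaced element is "the report" (word 2).
It is linked across 2 clause boundaries (Ø → Ø).
It functions as the direct object of "filed", so the gap sits immediately after word 11 ("filed").
Base order: That coach suspected Ken had argued Nora had filed the report that morning.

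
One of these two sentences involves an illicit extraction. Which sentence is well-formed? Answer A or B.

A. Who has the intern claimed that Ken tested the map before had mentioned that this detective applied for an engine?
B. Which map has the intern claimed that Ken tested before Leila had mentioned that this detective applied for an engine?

In A, the wh-phrase is extracted from inside an adjunct island (introduced by "before"), which blocks movement.
In B, the extraction path crosses only that-complement boundaries, which are transparent.
So B is grammatical.

B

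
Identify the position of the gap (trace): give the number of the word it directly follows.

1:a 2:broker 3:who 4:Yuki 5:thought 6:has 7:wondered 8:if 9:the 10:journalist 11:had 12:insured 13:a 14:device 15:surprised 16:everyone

The displaced element is "a broker" (word 2).
It is linked across 1 clause boundary (Ø).
It functions as the subject of "wondered", so the gap sits immediately after word 5 ("thought").
Base order: Yuki thought a broker has wondered if the journalist had insured a device.

5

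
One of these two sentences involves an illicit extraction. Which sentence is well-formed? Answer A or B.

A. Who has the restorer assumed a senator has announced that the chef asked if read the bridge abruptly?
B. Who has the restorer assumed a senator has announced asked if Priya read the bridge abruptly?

B

In A, the wh-phrase is extracted from inside a wh-island (introduced by "if"), which blocks movement.
In B, the extraction path crosses only that-complement boundaries, which are transparent.
So B is grammatical.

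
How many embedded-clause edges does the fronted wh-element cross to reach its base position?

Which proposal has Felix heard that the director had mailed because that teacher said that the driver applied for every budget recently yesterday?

"which proposal" is extracted from the object of "mailed".
Boundaries crossed, outermost first: [that] — 1 in total.

1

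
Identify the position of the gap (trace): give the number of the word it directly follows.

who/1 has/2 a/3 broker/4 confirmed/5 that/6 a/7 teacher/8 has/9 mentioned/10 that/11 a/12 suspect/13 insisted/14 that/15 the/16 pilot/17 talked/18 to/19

19

The displaced element is "who" (word 1).
It is linked across 3 clause boundaries (that → that → that).
It functions as the object of the preposition "to" of "talked", so the gap sits immediately after word 19 ("to").
Base order: A broker has confirmed that a teacher has mentioned that a suspect insisted that the pilot talked to who.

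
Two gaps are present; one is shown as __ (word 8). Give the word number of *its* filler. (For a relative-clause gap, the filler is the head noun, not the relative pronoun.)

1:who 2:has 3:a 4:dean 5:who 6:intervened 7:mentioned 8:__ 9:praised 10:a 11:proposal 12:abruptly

The marked gap is the subject of "praised".
Its filler is the fronted wh-phrase "who", at word 1.
(The other dependency links word 4 to a gap after word 5.)

1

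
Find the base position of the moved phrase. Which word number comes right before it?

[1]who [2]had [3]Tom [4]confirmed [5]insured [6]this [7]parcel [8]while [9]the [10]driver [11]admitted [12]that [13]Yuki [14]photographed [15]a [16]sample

4

The displaced element is "who" (word 1).
It is linked across 1 clause boundary (Ø).
It functions as the subject of "insured", so the gap sits immediately after word 4 ("confirmed").
Base order: Tom had confirmed that who insured this parcel while the driver admitted that Yuki photographed a sample.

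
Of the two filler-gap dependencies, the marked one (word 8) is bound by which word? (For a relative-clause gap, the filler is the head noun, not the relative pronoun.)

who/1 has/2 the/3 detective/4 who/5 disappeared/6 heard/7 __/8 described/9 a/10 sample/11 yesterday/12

1

The marked gap is the subject of "described".
Its filler is the fronted wh-phrase "who", at word 1.
(The other dependency links word 4 to a gap after word 5.)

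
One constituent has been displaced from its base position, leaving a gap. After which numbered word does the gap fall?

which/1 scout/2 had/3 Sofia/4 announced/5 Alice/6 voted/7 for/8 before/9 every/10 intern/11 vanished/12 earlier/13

8

The displaced element is "which scout" (word 2).
It is linked across 1 clause boundary (Ø).
It functions as the object of the preposition "for" of "voted", so the gap sits immediately after word 8 ("for").
Base order: Sofia had announced Alice voted for which scout before every intern vanished earlier.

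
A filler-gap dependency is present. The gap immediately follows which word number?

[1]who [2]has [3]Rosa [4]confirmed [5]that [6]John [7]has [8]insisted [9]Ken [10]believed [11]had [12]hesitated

10

The displaced element is "who" (word 1).
It is linked across 3 clause boundaries (that → Ø → Ø).
It functions as the subject of "hesitated", so the gap sits immediately after word 10 ("believed").
Base order: Rosa has confirmed that John has insisted Ken believed that who had hesitated.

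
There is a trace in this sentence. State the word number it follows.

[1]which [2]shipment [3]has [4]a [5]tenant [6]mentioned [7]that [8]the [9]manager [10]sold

10

The displaced element is "which shipment" (word 2).
It is linked across 1 clause boundary (that).
It functions as the direct object of "sold", so the gap sits immediately after word 10 ("sold").
Base order: A tenant has mentioned that the manager sold which shipment.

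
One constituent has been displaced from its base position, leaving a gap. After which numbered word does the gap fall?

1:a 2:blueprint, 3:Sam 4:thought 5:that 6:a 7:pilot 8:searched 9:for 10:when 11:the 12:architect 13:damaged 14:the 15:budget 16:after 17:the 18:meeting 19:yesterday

9

The displaced element is "a blueprint" (word 2).
It is linked across 1 clause boundary (that).
It functions as the object of the preposition "for" of "searched", so the gap sits immediately after word 9 ("for").
Base order: Sam thought that a pilot searched for a blueprint when the architect damaged the budget after the meeting yesterday.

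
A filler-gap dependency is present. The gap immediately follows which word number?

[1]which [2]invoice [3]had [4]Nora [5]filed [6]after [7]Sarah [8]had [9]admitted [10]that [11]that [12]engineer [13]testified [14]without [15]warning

5

The displaced element is "which invoice" (word 2).
It functions as the direct object of "filed", so the gap sits immediately after word 5 ("filed").
Base order: Nora had filed which invoice after Sarah had admitted that that engineer testified without warning.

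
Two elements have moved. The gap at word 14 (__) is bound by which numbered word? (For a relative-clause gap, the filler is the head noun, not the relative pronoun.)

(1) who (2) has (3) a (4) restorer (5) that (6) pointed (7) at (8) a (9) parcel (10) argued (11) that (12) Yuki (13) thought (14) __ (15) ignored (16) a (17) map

The marked gap is the subject of "ignored".
Its filler is the fronted wh-phrase "who", at word 1.
(The other dependency links word 4 to a gap after word 5.)

1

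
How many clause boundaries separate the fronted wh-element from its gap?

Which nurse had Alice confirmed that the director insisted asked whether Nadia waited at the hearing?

2

"which nurse" is extracted from the subject of "asked".
Boundaries crossed, outermost first: [that], [Ø] — 2 in total.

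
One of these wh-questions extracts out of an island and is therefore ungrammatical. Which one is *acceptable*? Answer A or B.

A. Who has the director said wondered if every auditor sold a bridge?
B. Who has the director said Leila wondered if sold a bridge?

In B, the wh-phrase is extracted from inside a wh-island (introduced by "if"), which blocks movement.
In A, the extraction path crosses only that-complement boundaries, which are transparent.
So A is grammatical.

A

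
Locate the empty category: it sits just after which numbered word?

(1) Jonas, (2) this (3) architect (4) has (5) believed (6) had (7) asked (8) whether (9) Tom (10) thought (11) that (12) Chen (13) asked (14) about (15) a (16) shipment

The displaced element is "Jonas" (word 1).
It is linked across 1 clause boundary (Ø).
It functions as the subject of "asked", so the gap sits immediately after word 5 ("believed").
Base order: This architect has believed Jonas had asked whether Tom thought that Chen asked about a shipment.

5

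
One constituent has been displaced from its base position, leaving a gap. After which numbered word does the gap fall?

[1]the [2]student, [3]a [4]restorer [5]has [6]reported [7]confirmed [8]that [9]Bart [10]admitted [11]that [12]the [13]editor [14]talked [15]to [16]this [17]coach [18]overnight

6

The displaced element is "the student" (word 2).
It is linked across 1 clause boundary (Ø).
It functions as the subject of "confirmed", so the gap sits immediately after word 6 ("reported").
Base order: A restorer has reported that the student confirmed that Bart admitted that the editor talked to this coach overnight.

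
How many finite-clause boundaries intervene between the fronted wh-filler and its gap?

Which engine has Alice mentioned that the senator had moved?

"which engine" is extracted from the object of "moved".
Boundaries crossed, outermost first: [that] — 1 in total.

1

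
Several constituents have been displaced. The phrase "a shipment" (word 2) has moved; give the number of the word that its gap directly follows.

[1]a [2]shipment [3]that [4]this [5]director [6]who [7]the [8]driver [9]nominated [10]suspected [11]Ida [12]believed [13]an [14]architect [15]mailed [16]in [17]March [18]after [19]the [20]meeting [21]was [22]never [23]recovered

15

The displaced element is "a shipment" (word 2).
It is linked across 2 clause boundaries (Ø → Ø).
It functions as the direct object of "mailed", so the gap sits immediately after word 15 ("mailed").
Base order: This director who the driver nominated suspected Ida believed an architect mailed a shipment in March after the meeting.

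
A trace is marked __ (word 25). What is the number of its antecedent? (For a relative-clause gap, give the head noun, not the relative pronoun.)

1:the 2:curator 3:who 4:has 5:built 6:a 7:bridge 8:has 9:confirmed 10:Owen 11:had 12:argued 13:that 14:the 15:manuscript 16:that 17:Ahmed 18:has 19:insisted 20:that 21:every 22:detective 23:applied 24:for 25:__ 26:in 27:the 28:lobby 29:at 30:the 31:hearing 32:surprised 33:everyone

The gap at 25 is the prepositional object of "applied", inside a relative clause.
The relative pronoun is "that" (word 16); it is bound by the head noun immediately before it.
Its filler is the head noun "manuscript", at word 15.

15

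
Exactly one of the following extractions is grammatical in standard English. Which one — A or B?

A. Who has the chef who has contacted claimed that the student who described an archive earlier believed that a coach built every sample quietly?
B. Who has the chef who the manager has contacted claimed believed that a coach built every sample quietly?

In A, the wh-phrase is extracted from inside a complex-NP island (relative clause) (introduced by "who"), which blocks movement.
In B, the extraction path crosses only that-complement boundaries, which are transparent.
So B is grammatical.

B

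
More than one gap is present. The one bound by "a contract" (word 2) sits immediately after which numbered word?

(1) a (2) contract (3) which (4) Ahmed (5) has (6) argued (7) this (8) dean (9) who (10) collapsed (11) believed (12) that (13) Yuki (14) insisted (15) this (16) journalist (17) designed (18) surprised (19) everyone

The displaced element is "a contract" (word 2).
It is linked across 3 clause boundaries (Ø → that → Ø).
It functions as the direct object of "designed", so the gap sits immediately after word 17 ("designed").
Base order: Ahmed has argued this dean who collapsed believed that Yuki insisted this journalist designed a contract.

17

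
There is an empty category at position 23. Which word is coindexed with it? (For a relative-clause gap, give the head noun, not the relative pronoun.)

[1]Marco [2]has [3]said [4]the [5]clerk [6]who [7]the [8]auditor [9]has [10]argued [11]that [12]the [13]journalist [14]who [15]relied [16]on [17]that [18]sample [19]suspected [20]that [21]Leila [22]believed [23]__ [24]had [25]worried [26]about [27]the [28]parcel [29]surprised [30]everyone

5

The gap at 23 is the subject of "worried", inside a relative clause.
The relative pronoun is "who" (word 6); it is bound by the head noun immediately before it.
Its filler is the head noun "clerk", at word 5.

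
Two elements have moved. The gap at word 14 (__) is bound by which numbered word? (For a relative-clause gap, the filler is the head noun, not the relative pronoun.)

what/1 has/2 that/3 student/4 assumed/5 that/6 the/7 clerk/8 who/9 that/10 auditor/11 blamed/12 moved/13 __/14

The marked gap is the direct object of "moved".
Its filler is the fronted wh-phrase "what", at word 1.
(The other dependency links word 8 to a gap after word 12.)

1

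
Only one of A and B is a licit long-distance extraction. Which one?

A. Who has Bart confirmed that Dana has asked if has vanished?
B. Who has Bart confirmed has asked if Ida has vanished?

In A, the wh-phrase is extracted from inside a wh-island (introduced by "if"), which blocks movement.
In B, the extraction path crosses only that-complement boundaries, which are transparent.
So B is grammatical.

B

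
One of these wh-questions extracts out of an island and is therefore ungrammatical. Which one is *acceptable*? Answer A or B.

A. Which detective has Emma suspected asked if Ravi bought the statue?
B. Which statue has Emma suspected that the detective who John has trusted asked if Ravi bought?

In B, the wh-phrase is extracted from inside a wh-island (introduced by "if"), which blocks movement.
In A, the extraction path crosses only that-complement boundaries, which are transparent.
So A is grammatical.

A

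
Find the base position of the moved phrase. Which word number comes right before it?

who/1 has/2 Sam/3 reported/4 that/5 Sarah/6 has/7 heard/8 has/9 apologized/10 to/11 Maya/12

8

The displaced element is "who" (word 1).
It is linked across 2 clause boundaries (that → Ø).
It functions as the subject of "apologized", so the gap sits immediately after word 8 ("heard").
Base order: Sam has reported that Sarah has heard who has apologized to Maya.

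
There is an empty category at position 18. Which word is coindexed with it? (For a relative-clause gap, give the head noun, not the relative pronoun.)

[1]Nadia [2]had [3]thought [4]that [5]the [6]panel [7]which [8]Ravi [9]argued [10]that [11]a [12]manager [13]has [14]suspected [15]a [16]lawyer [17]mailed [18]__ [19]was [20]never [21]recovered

6

The gap at 18 is the object of "mailed", inside a relative clause.
The relative pronoun is "which" (word 7); it is bound by the head noun immediately before it.
Its filler is the head noun "panel", at word 6.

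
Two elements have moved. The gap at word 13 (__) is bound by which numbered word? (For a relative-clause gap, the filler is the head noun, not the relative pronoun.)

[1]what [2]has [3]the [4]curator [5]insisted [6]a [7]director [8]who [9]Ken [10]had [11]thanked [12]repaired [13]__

1

The marked gap is the direct object of "repaired".
Its filler is the fronted wh-phrase "what", at word 1.
(The other dependency links word 7 to a gap after word 11.)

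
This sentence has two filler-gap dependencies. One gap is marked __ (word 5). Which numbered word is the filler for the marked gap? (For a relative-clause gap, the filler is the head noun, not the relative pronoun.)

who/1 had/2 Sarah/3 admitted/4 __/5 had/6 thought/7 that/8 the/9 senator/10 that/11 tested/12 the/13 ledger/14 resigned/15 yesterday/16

The marked gap is the subject of "thought".
Its filler is the fronted wh-phrase "who", at word 1.
(The other dependency links word 10 to a gap after word 11.)

1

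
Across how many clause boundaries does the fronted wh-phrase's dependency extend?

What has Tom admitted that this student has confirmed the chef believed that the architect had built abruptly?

3

"what" is extracted from the object of "built".
Boundaries crossed, outermost first: [that], [Ø], [that] — 3 in total.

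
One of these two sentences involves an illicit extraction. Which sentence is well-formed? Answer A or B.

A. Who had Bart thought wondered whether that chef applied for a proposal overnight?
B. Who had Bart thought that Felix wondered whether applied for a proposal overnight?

A

In B, the wh-phrase is extracted from inside a wh-island (introduced by "whether"), which blocks movement.
In A, the extraction path crosses only that-complement boundaries, which are transparent.
So A is grammatical.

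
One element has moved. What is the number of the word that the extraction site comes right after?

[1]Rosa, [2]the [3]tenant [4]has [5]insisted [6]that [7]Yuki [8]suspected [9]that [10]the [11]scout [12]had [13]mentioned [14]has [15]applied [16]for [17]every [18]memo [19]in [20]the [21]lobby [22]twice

13

The displaced element is "Rosa" (word 1).
It is linked across 3 clause boundaries (that → that → Ø).
It functions as the subject of "applied", so the gap sits immediately after word 13 ("mentioned").
Base order: The tenant has insisted that Yuki suspected that the scout had mentioned that Rosa has applied for every memo in the lobby twice.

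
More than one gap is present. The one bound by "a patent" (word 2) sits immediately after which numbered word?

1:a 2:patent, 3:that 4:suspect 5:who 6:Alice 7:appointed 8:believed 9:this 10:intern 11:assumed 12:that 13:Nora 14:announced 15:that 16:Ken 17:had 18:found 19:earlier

The displaced element is "a patent" (word 2).
It is linked across 3 clause boundaries (Ø → that → that).
It functions as the direct object of "found", so the gap sits immediately after word 18 ("found").
Base order: That suspect who Alice appointed believed this intern assumed that Nora announced that Ken had found a patent earlier.

18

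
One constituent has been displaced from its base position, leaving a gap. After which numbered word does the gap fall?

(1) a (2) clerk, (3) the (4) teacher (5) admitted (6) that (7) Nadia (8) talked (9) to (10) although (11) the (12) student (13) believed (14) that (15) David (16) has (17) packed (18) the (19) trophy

9

The displaced element is "a clerk" (word 2).
It is linked across 1 clause boundary (that).
It functions as the object of the preposition "to" of "talked", so the gap sits immediately after word 9 ("to").
Base order: The teacher admitted that Nadia talked to a clerk although the student believed that David has packed the trophy.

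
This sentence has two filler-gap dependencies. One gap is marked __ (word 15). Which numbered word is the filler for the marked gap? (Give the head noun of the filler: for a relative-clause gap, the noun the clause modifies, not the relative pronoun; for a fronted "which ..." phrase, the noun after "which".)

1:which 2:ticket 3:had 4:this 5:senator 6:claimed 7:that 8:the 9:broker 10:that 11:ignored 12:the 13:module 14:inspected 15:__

2

The marked gap is the direct object of "inspected".
Its filler is the fronted wh-phrase "which ticket", at word 2.
(The other dependency links word 9 to a gap after word 10.)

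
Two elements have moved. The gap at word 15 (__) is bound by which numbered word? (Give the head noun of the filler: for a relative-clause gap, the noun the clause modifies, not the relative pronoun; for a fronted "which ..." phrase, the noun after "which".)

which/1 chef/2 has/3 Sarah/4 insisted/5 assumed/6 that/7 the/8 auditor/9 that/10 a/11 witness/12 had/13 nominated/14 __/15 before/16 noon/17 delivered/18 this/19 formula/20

9

The marked gap is inside the relative clause, the direct object of "nominated".
Its filler is the head noun "auditor" (via "that"), at word 9.
(The other dependency links word 2 to a gap after word 5.)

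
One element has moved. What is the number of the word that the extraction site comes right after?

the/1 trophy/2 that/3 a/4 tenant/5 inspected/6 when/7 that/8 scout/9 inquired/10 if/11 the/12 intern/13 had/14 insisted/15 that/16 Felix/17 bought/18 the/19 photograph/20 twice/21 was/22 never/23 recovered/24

The displaced element is "the trophy" (word 2).
It functions as the direct object of "inspected", so the gap sits immediately after word 6 ("inspected").
Base order: A tenant inspected the trophy when that scout inquired if the intern had insisted that Felix bought the photograph twice.

6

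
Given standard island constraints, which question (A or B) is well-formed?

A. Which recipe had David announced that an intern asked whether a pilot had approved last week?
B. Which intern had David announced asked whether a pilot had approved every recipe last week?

In A, the wh-phrase is extracted from inside a wh-island (introduced by "whether"), which blocks movement.
In B, the extraction path crosses only that-complement boundaries, which are transparent.
So B is grammatical.

B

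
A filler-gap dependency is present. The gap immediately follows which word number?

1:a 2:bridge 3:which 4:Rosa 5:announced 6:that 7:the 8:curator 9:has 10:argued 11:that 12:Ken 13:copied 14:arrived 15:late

13

The displaced element is "a bridge" (word 2).
It is linked across 2 clause boundaries (that → that).
It functions as the direct object of "copied", so the gap sits immediately after word 13 ("copied").
Base order: Rosa announced that the curator has argued that Ken copied a bridge.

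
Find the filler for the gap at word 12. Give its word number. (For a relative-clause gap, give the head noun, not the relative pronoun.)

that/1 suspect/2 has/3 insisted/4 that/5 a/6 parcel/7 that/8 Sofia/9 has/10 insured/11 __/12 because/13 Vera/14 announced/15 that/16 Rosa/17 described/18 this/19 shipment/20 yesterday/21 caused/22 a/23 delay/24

The gap at 12 is the object of "insured", inside a relative clause.
The relative pronoun is "that" (word 8); it is bound by the head noun immediately before it.
Its filler is the head noun "parcel", at word 7.

7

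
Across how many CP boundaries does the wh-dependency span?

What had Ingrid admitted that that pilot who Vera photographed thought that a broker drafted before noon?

2

"what" is extracted from the object of "drafted".
Boundaries crossed, outermost first: [that], [that] — 2 in total.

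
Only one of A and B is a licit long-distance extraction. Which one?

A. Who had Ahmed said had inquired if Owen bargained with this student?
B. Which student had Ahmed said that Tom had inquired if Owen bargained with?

In B, the wh-phrase is extracted from inside a wh-island (introduced by "if"), which blocks movement.
In A, the extraction path crosses only that-complement boundaries, which are transparent.
So A is grammatical.

A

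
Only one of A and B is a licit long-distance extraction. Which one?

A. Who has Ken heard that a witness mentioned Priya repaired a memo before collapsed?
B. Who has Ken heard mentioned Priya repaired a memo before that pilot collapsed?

B

In A, the wh-phrase is extracted from inside an adjunct island (introduced by "before"), which blocks movement.
In B, the extraction path crosses only that-complement boundaries, which are transparent.
So B is grammatical.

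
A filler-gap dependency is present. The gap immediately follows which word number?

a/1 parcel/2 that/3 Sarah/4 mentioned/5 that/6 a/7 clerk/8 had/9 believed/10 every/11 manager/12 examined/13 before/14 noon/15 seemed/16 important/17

13

The displaced element is "a parcel" (word 2).
It is linked across 2 clause boundaries (that → Ø).
It functions as the direct object of "examined", so the gap sits immediately after word 13 ("examined").
Base order: Sarah mentioned that a clerk had believed every manager examined a parcel before noon.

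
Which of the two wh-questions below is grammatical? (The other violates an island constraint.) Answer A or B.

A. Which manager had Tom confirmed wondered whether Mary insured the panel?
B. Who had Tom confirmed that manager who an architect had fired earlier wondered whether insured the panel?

In B, the wh-phrase is extracted from inside a wh-island (introduced by "whether"), which blocks movement.
In A, the extraction path crosses only that-complement boundaries, which are transparent.
So A is grammatical.

A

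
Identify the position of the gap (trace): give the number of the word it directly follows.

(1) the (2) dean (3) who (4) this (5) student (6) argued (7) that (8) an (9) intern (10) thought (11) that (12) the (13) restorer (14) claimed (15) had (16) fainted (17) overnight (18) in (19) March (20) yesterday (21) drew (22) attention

The displaced element is "the dean" (word 2).
It is linked across 3 clause boundaries (that → that → Ø).
It functions as the subject of "fainted", so the gap sits immediately after word 14 ("claimed").
Base order: This student argued that an intern thought that the restorer claimed that the dean had fainted overnight in March yesterday.

14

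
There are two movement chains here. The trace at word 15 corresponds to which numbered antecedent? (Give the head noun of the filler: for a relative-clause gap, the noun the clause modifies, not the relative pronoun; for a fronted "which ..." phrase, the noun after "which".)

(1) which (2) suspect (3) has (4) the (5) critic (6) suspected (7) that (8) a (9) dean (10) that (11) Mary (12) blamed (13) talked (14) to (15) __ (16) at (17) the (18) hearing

The marked gap is the object of the preposition "to" of "talked".
Its filler is the fronted wh-phrase "which suspect", at word 2.
(The other dependency links word 9 to a gap after word 12.)

2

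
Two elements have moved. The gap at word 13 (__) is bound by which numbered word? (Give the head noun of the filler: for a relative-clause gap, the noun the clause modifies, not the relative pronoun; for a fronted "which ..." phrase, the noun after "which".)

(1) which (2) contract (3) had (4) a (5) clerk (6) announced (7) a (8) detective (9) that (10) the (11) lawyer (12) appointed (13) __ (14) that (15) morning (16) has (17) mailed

The marked gap is inside the relative clause, the direct object of "appointed".
Its filler is the head noun "detective" (via "that"), at word 8.
(The other dependency links word 2 to a gap after word 17.)

8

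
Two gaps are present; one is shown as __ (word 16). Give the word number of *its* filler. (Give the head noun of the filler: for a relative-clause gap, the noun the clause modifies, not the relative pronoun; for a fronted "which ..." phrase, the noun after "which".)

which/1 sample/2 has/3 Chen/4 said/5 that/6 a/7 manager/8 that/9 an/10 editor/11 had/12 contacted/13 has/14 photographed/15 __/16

2

The marked gap is the direct object of "photographed".
Its filler is the fronted wh-phrase "which sample", at word 2.
(The other dependency links word 8 to a gap after word 13.)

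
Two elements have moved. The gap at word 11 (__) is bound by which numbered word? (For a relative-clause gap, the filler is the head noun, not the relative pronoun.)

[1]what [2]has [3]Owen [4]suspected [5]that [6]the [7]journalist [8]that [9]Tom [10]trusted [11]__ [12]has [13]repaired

The marked gap is inside the relative clause, the direct object of "trusted".
Its filler is the head noun "journalist" (via "that"), at word 7.
(The other dependency links word 1 to a gap after word 13.)

7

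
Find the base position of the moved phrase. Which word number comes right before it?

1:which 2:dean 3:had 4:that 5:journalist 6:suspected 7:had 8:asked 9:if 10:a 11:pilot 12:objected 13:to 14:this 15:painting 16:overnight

The displaced element is "which dean" (word 2).
It is linked across 1 clause boundary (Ø).
It functions as the subject of "asked", so the gap sits immediately after word 6 ("suspected").
Base order: That journalist had suspected that which dean had asked if a pilot objected to this painting overnight.

6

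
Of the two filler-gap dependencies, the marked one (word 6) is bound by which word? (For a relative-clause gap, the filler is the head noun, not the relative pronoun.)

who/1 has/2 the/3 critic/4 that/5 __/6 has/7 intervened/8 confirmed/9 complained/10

4

The marked gap is inside the relative clause, the subject of "intervened".
Its filler is the head noun "critic" (via "that"), at word 4.
(The other dependency links word 1 to a gap after word 9.)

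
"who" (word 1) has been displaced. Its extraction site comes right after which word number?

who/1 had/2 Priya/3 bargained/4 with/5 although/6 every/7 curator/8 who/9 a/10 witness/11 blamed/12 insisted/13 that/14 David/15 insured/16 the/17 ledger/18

The displaced element is "who" (word 1).
It functions as the object of the preposition "with" of "bargained", so the gap sits immediately after word 5 ("with").
Base order: Priya had bargained with who although every curator who a witness blamed insisted that David insured the ledger.

5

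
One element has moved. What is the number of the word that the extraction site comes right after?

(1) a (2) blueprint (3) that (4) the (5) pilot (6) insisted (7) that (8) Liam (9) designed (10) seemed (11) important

9

The displaced element is "a blueprint" (word 2).
It is linked across 1 clause boundary (that).
It functions as the direct object of "designed", so the gap sits immediately after word 9 ("designed").
Base order: The pilot insisted that Liam designed a blueprint.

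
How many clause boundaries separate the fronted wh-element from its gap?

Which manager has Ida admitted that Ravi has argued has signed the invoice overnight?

2

"which manager" is extracted from the subject of "signed".
Boundaries crossed, outermost first: [that], [Ø] — 2 in total.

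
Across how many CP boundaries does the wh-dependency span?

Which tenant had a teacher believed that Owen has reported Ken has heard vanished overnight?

"which tenant" is extracted from the subject of "vanished".
Boundaries crossed, outermost first: [that], [Ø], [Ø] — 3 in total.

3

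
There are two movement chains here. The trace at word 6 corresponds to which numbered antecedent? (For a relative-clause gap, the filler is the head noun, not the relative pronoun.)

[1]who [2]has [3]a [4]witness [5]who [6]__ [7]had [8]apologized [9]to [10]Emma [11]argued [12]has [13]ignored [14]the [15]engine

The marked gap is inside the relative clause, the subject of "apologized".
Its filler is the head noun "witness" (via "who"), at word 4.
(The other dependency links word 1 to a gap after word 11.)

4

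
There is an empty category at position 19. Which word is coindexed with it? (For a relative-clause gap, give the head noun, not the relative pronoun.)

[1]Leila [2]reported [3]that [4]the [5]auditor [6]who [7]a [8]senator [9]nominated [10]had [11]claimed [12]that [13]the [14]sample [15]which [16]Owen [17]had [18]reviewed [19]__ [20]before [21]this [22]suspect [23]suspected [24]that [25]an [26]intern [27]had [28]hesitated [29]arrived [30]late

The gap at 19 is the object of "reviewed", inside a relative clause.
The relative pronoun is "which" (word 15); it is bound by the head noun immediately before it.
Its filler is the head noun "sample", at word 14.

14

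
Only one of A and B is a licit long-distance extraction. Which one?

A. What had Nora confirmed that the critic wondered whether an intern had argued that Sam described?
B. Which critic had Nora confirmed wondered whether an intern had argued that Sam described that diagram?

B

In A, the wh-phrase is extracted from inside a wh-island (introduced by "whether"), which blocks movement.
In B, the extraction path crosses only that-complement boundaries, which are transparent.
So B is grammatical.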